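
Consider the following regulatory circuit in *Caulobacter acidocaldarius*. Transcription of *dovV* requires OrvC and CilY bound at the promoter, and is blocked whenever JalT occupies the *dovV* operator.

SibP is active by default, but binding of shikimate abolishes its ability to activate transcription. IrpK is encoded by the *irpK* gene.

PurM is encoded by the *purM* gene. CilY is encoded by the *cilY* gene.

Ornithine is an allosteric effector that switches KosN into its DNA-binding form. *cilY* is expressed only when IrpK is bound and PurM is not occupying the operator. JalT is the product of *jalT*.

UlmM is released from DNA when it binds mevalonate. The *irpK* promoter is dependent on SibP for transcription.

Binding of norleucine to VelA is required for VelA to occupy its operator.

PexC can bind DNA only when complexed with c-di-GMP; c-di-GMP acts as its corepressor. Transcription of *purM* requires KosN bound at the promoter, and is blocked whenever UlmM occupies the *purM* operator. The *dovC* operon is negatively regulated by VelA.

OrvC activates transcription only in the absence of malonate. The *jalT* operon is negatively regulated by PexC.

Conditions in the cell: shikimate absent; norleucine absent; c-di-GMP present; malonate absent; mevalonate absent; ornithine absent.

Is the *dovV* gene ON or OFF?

ON

Malonate is absent, so OrvC is active.
Ornithine is absent, so KosN is inactive.
Mevalonate is absent, so UlmM is active.
With repressor UlmM bound, *purM* is not transcribed.
So PurM is not produced.
Shikimate is absent, so SibP is active.
No repressor is bound and SibP is active, so *irpK* is transcribed.
So IrpK is produced and active.
No repressor is bound and IrpK is active, so *cilY* is transcribed.
So CilY is produced and active.
c-di-GMP is present, so PexC is active.
With repressor PexC bound, *jalT* is not transcribed.
So JalT is not produced.
No repressor is bound and OrvC and CilY are active, so *dovV* is transcribed.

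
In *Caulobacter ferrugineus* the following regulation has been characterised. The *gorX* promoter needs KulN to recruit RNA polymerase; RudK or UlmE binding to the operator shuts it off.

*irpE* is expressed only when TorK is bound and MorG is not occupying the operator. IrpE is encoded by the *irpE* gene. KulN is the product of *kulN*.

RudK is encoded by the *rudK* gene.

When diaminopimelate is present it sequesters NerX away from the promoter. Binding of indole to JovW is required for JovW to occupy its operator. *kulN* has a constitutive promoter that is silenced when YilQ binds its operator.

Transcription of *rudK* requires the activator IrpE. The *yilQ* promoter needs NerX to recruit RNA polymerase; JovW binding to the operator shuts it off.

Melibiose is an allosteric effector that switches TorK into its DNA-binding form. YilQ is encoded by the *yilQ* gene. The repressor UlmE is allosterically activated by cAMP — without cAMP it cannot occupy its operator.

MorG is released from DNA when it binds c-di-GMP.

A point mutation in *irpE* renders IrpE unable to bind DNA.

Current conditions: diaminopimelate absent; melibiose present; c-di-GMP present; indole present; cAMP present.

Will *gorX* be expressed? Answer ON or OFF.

Indole is present, so JovW is active.
Diaminopimelate is absent, so NerX is active.
With repressor JovW bound, *yilQ* is not transcribed.
So YilQ is not produced.
With no repressor bound, *kulN* is transcribed.
So KulN is produced and active.
IrpE is non-functional in this strain, so it has no effect.
Required activator IrpE is absent, so *rudK* is not transcribed.
So RudK is not produced.
cAMP is present, so UlmE is active.
With repressor UlmE bound, *gorX* is not transcribed.

OFF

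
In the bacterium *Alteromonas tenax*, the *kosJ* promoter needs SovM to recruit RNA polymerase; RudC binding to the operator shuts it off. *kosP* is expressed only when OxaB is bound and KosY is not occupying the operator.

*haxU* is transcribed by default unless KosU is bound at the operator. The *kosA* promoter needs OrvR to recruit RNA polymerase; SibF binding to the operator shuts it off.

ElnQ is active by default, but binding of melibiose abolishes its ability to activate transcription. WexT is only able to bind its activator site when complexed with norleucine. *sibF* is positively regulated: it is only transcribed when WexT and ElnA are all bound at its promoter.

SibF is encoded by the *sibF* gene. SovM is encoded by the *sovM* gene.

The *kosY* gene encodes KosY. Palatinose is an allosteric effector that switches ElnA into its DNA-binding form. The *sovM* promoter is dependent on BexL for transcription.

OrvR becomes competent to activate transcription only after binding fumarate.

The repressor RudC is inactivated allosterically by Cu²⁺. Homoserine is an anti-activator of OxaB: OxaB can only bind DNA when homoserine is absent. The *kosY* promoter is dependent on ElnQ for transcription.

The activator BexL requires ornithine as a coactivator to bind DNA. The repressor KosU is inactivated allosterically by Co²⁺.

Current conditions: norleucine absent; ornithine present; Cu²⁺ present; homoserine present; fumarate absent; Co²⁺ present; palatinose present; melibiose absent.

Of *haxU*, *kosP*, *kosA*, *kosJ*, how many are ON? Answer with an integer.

Co²⁺ is present, so KosU is inactive.
With no repressor bound, *haxU* is transcribed.
→ *haxU* is ON.
Homoserine is present, so OxaB is inactive.
Melibiose is absent, so ElnQ is active.
No repressor is bound and ElnQ is active, so *kosY* is transcribed.
So KosY is produced and active.
With repressor KosY bound, *kosP* is not transcribed.
→ *kosP* is OFF.
Fumarate is absent, so OrvR is inactive.
Norleucine is absent, so WexT is inactive.
Palatinose is present, so ElnA is active.
Required activator WexT is absent, so *sibF* is not transcribed.
So SibF is not produced.
Required activator OrvR is absent, so *kosA* is not transcribed.
→ *kosA* is OFF.
Ornithine is present, so BexL is active.
No repressor is bound and BexL is active, so *sovM* is transcribed.
So SovM is produced and active.
Cu²⁺ is present, so RudC is inactive.
No repressor is bound and SovM is active, so *kosJ* is transcribed.
→ *kosJ* is ON.
2 of the 4 genes are transcribed.

2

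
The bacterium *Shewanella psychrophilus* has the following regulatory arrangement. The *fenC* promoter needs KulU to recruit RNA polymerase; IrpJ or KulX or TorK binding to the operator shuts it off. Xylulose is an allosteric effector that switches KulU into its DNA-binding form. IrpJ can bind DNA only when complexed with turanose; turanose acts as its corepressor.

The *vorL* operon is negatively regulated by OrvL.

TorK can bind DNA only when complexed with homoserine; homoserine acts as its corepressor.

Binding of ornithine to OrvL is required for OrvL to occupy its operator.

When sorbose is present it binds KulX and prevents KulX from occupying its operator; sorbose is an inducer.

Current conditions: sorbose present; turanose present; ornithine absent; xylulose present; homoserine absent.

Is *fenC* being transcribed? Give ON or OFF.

OFF

Turanose is present, so IrpJ is active.
Sorbose is present, so KulX is inactive.
Xylulose is present, so KulU is active.
Homoserine is absent, so TorK is inactive.
With repressor IrpJ bound, *fenC* is not transcribed.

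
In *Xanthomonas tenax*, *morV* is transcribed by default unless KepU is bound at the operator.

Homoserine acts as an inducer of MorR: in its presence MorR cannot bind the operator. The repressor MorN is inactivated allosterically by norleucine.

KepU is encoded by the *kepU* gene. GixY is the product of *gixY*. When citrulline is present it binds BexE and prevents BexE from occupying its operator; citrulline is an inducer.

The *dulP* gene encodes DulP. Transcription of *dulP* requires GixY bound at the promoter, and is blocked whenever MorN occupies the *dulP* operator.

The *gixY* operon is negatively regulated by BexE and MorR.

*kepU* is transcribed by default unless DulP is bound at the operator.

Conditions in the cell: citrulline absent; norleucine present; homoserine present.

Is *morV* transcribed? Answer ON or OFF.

Citrulline is absent, so BexE is active.
Homoserine is present, so MorR is inactive.
With repressor BexE bound, *gixY* is not transcribed.
So GixY is not produced.
Norleucine is present, so MorN is inactive.
Required activator GixY is absent, so *dulP* is not transcribed.
So DulP is not produced.
With no repressor bound, *kepU* is transcribed.
So KepU is produced and active.
With repressor KepU bound, *morV* is not transcribed.

OFF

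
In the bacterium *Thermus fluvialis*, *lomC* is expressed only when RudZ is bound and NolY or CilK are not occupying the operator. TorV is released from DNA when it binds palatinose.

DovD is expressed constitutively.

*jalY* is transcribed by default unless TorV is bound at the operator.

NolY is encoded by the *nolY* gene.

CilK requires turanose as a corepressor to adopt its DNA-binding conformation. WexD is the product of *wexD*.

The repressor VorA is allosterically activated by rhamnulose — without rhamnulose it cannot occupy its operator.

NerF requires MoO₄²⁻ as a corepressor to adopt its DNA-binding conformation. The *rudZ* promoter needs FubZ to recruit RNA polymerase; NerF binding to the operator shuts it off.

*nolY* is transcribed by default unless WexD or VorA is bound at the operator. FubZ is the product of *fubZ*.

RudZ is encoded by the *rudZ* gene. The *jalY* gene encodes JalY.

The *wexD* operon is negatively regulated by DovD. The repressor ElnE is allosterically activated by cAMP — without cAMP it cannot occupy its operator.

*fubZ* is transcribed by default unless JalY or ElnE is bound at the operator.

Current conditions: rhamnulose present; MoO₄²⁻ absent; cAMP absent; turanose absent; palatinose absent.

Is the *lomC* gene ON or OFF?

ON

DovD is produced constitutively and is active.
With repressor DovD bound, *wexD* is not transcribed.
So WexD is not produced.
Rhamnulose is present, so VorA is active.
With repressor VorA bound, *nolY* is not transcribed.
So NolY is not produced.
Turanose is absent, so CilK is inactive.
MoO₄²⁻ is absent, so NerF is inactive.
Palatinose is absent, so TorV is active.
With repressor TorV bound, *jalY* is not transcribed.
So JalY is not produced.
cAMP is absent, so ElnE is inactive.
With no repressor bound, *fubZ* is transcribed.
So FubZ is produced and active.
No repressor is bound and FubZ is active, so *rudZ* is transcribed.
So RudZ is produced and active.
No repressor is bound and RudZ is active, so *lomC* is transcribed.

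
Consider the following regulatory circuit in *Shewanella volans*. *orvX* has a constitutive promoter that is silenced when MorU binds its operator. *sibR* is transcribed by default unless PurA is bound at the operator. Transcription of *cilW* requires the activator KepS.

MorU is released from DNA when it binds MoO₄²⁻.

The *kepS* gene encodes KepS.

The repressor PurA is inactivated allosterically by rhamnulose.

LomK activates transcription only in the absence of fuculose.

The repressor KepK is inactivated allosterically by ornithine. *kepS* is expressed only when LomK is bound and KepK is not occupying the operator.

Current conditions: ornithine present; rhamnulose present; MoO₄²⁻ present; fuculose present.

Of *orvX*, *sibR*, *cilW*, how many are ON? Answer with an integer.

MoO₄²⁻ is present, so MorU is inactive.
With no repressor bound, *orvX* is transcribed.
→ *orvX* is ON.
Rhamnulose is present, so PurA is inactive.
With no repressor bound, *sibR* is transcribed.
→ *sibR* is ON.
Fuculose is present, so LomK is inactive.
Ornithine is present, so KepK is inactive.
Required activator LomK is absent, so *kepS* is not transcribed.
So KepS is not produced.
Required activator KepS is absent, so *cilW* is not transcribed.
→ *cilW* is OFF.
2 of the 3 genes are transcribed.

2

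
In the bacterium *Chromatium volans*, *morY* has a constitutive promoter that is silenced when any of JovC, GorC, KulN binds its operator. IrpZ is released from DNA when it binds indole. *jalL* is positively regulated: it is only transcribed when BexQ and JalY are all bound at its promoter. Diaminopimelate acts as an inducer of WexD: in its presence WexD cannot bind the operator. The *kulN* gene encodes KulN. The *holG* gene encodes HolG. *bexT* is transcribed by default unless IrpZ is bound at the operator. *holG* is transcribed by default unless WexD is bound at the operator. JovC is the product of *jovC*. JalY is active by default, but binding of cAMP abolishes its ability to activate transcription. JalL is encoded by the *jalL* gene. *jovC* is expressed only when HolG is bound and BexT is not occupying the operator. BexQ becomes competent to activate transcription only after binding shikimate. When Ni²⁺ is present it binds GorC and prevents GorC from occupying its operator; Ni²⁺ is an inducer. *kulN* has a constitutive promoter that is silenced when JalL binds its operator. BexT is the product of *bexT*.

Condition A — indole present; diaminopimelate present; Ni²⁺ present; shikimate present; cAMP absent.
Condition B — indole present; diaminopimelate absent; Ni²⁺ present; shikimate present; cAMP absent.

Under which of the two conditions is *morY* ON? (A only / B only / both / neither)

Condition A:
Indole is present, so IrpZ is inactive.
With no repressor bound, *bexT* is transcribed.
So BexT is produced and active.
Diaminopimelate is present, so WexD is inactive.
With no repressor bound, *holG* is transcribed.
So HolG is produced and active.
With repressor BexT bound, *jovC* is not transcribed.
So JovC is not produced.
Ni²⁺ is present, so GorC is inactive.
Shikimate is present, so BexQ is active.
cAMP is absent, so JalY is active.
No repressor is bound and BexQ and JalY are active, so *jalL* is transcribed.
So JalL is produced and active.
With repressor JalL bound, *kulN* is not transcribed.
So KulN is not produced.
With no repressor bound, *morY* is transcribed.
→ *morY* is ON in A.
Condition B:
Indole is present, so IrpZ is inactive.
With no repressor bound, *bexT* is transcribed.
So BexT is produced and active.
Diaminopimelate is absent, so WexD is active.
With repressor WexD bound, *holG* is not transcribed.
So HolG is not produced.
With repressor BexT bound, *jovC* is not transcribed.
So JovC is not produced.
Ni²⁺ is present, so GorC is inactive.
Shikimate is present, so BexQ is active.
cAMP is absent, so JalY is active.
No repressor is bound and BexQ and JalY are active, so *jalL* is transcribed.
So JalL is produced and active.
With repressor JalL bound, *kulN* is not transcribed.
So KulN is not produced.
With no repressor bound, *morY* is transcribed.
→ *morY* is ON in B.

both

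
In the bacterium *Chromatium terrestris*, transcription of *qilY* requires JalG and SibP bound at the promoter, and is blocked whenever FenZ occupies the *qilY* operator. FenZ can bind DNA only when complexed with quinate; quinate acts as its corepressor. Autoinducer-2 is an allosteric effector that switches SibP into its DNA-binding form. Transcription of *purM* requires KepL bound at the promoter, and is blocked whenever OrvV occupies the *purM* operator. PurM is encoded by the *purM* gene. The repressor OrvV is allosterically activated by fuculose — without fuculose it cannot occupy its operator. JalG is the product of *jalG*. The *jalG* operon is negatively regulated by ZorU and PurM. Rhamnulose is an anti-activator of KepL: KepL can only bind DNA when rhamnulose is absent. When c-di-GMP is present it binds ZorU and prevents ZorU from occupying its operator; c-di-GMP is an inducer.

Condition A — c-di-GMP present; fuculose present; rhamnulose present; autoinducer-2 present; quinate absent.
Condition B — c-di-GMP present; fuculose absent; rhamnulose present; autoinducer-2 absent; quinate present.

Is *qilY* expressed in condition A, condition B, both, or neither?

A only

Condition A:
c-di-GMP is present, so ZorU is inactive.
Fuculose is present, so OrvV is active.
Rhamnulose is present, so KepL is inactive.
With repressor OrvV bound, *purM* is not transcribed.
So PurM is not produced.
With no repressor bound, *jalG* is transcribed.
So JalG is produced and active.
Autoinducer-2 is present, so SibP is active.
Quinate is absent, so FenZ is inactive.
No repressor is bound and JalG and SibP are active, so *qilY* is transcribed.
→ *qilY* is ON in A.
Condition B:
c-di-GMP is present, so ZorU is inactive.
Fuculose is absent, so OrvV is inactive.
Rhamnulose is present, so KepL is inactive.
Required activator KepL is absent, so *purM* is not transcribed.
So PurM is not produced.
With no repressor bound, *jalG* is transcribed.
So JalG is produced and active.
Autoinducer-2 is absent, so SibP is inactive.
Quinate is present, so FenZ is active.
With repressor FenZ bound, *qilY* is not transcribed.
→ *qilY* is OFF in B.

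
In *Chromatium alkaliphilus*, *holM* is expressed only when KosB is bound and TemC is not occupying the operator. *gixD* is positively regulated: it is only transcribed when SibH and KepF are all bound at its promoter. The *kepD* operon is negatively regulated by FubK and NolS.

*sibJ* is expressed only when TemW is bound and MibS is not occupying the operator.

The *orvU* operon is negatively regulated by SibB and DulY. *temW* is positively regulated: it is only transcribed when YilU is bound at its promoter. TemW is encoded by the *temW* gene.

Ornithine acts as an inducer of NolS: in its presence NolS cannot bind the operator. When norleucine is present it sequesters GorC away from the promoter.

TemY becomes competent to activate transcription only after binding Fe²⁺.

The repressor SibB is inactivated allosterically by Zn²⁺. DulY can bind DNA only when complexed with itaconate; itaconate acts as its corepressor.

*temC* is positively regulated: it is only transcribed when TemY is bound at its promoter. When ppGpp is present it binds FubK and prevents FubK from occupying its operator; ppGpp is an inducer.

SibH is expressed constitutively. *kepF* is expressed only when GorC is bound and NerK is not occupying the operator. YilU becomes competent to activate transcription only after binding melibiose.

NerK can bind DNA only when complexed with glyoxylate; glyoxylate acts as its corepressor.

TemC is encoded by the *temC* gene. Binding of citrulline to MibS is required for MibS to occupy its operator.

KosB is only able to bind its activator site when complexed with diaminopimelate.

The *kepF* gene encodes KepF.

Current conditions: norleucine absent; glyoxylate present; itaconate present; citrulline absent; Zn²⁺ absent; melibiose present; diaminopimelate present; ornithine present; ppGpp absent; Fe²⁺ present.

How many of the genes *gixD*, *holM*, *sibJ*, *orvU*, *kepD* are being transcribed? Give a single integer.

SibH is produced constitutively and is active.
Glyoxylate is present, so NerK is active.
Norleucine is absent, so GorC is active.
With repressor NerK bound, *kepF* is not transcribed.
So KepF is not produced.
Required activator KepF is absent, so *gixD* is not transcribed.
→ *gixD* is OFF.
Fe²⁺ is present, so TemY is active.
No repressor is bound and TemY is active, so *temC* is transcribed.
So TemC is produced and active.
Diaminopimelate is present, so KosB is active.
With repressor TemC bound, *holM* is not transcribed.
→ *holM* is OFF.
Melibiose is present, so YilU is active.
No repressor is bound and YilU is active, so *temW* is transcribed.
So TemW is produced and active.
Citrulline is absent, so MibS is inactive.
No repressor is bound and TemW is active, so *sibJ* is transcribed.
→ *sibJ* is ON.
Zn²⁺ is absent, so SibB is active.
Itaconate is present, so DulY is active.
With repressor SibB bound, *orvU* is not transcribed.
→ *orvU* is OFF.
ppGpp is absent, so FubK is active.
Ornithine is present, so NolS is inactive.
With repressor FubK bound, *kepD* is not transcribed.
→ *kepD* is OFF.
1 of the 5 genes is transcribed.

1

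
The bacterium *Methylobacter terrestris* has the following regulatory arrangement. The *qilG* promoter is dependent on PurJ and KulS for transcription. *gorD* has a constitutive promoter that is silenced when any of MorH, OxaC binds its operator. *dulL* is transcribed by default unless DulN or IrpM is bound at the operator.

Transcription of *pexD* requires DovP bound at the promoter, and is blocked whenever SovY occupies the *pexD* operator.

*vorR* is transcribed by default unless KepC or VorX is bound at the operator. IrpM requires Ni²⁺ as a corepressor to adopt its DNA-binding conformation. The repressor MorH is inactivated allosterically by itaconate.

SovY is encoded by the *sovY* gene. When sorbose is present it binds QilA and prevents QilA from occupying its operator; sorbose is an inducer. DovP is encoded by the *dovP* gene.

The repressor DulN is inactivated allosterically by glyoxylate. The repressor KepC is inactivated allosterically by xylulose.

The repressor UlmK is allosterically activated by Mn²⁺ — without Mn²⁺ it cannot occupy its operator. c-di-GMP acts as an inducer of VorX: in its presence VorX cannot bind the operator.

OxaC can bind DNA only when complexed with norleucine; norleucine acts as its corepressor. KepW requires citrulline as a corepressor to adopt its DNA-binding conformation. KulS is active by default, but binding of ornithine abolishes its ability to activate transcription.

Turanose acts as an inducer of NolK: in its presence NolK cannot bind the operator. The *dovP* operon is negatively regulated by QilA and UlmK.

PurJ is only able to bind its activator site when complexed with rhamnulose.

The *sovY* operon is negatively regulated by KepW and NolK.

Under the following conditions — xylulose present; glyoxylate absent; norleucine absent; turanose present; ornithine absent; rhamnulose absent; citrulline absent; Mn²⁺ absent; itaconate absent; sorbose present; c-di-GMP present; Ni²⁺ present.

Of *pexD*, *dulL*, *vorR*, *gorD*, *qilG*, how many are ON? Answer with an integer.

Sorbose is present, so QilA is inactive.
Mn²⁺ is absent, so UlmK is inactive.
With no repressor bound, *dovP* is transcribed.
So DovP is produced and active.
Citrulline is absent, so KepW is inactive.
Turanose is present, so NolK is inactive.
With no repressor bound, *sovY* is transcribed.
So SovY is produced and active.
With repressor SovY bound, *pexD* is not transcribed.
→ *pexD* is OFF.
Glyoxylate is absent, so DulN is active.
Ni²⁺ is present, so IrpM is active.
With repressor DulN bound, *dulL* is not transcribed.
→ *dulL* is OFF.
Xylulose is present, so KepC is inactive.
c-di-GMP is present, so VorX is inactive.
With no repressor bound, *vorR* is transcribed.
→ *vorR* is ON.
Itaconate is absent, so MorH is active.
Norleucine is absent, so OxaC is inactive.
With repressor MorH bound, *gorD* is not transcribed.
→ *gorD* is OFF.
Rhamnulose is absent, so PurJ is inactive.
Ornithine is absent, so KulS is active.
Required activator PurJ is absent, so *qilG* is not transcribed.
→ *qilG* is OFF.
1 of the 5 genes is transcribed.

1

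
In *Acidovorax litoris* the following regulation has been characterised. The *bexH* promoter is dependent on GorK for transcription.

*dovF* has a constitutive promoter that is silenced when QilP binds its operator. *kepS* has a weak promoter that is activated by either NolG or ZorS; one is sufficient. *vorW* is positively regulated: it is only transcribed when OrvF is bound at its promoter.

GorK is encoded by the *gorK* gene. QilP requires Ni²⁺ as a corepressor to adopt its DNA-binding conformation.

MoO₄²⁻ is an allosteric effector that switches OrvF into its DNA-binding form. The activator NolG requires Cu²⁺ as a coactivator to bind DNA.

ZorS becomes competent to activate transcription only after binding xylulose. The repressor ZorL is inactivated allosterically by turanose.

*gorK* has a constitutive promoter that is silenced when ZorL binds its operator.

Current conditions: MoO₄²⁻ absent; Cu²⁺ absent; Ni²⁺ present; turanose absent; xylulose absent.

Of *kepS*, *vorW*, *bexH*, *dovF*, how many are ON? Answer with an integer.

Cu²⁺ is absent, so NolG is inactive.
Xylulose is absent, so ZorS is inactive.
No activator is available at the *kepS* promoter, so *kepS* is not transcribed.
→ *kepS* is OFF.
MoO₄²⁻ is absent, so OrvF is inactive.
Required activator OrvF is absent, so *vorW* is not transcribed.
→ *vorW* is OFF.
Turanose is absent, so ZorL is active.
With repressor ZorL bound, *gorK* is not transcribed.
So GorK is not produced.
Required activator GorK is absent, so *bexH* is not transcribed.
→ *bexH* is OFF.
Ni²⁺ is present, so QilP is active.
With repressor QilP bound, *dovF* is not transcribed.
→ *dovF* is OFF.
0 of the 4 genes are transcribed.

0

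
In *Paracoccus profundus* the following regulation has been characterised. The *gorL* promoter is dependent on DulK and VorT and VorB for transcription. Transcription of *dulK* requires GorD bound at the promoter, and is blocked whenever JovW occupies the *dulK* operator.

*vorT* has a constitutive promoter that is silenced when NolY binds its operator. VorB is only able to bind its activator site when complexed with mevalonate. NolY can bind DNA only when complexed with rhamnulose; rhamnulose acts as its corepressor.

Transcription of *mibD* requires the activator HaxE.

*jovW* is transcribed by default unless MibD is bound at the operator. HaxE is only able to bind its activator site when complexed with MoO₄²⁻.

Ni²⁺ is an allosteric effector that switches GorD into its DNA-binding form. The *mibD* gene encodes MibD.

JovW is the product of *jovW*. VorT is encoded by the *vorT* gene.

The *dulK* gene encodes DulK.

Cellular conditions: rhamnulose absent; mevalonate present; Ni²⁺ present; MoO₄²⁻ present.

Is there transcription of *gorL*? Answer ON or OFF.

ON

MoO₄²⁻ is present, so HaxE is active.
No repressor is bound and HaxE is active, so *mibD* is transcribed.
So MibD is produced and active.
With repressor MibD bound, *jovW* is not transcribed.
So JovW is not produced.
Ni²⁺ is present, so GorD is active.
No repressor is bound and GorD is active, so *dulK* is transcribed.
So DulK is produced and active.
Rhamnulose is absent, so NolY is inactive.
With no repressor bound, *vorT* is transcribed.
So VorT is produced and active.
Mevalonate is present, so VorB is active.
No repressor is bound and DulK and VorT and VorB are active, so *gorL* is transcribed.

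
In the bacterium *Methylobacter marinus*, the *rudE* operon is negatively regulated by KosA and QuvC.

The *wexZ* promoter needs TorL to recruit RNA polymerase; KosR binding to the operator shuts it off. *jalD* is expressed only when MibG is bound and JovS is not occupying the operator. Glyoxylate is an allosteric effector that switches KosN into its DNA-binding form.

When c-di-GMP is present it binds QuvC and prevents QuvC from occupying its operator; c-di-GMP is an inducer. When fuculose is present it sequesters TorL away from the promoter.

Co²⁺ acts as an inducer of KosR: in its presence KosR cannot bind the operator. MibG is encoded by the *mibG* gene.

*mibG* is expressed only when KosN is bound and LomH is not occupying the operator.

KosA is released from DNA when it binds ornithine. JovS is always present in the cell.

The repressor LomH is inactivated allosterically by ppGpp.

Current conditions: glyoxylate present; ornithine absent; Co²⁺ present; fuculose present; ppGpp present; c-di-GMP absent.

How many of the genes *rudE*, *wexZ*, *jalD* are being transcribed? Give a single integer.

Ornithine is absent, so KosA is active.
c-di-GMP is absent, so QuvC is active.
With repressor KosA bound, *rudE* is not transcribed.
→ *rudE* is OFF.
Co²⁺ is present, so KosR is inactive.
Fuculose is present, so TorL is inactive.
Required activator TorL is absent, so *wexZ* is not transcribed.
→ *wexZ* is OFF.
Glyoxylate is present, so KosN is active.
ppGpp is present, so LomH is inactive.
No repressor is bound and KosN is active, so *mibG* is transcribed.
So MibG is produced and active.
JovS is produced constitutively and is active.
With repressor JovS bound, *jalD* is not transcribed.
→ *jalD* is OFF.
0 of the 3 genes are transcribed.

0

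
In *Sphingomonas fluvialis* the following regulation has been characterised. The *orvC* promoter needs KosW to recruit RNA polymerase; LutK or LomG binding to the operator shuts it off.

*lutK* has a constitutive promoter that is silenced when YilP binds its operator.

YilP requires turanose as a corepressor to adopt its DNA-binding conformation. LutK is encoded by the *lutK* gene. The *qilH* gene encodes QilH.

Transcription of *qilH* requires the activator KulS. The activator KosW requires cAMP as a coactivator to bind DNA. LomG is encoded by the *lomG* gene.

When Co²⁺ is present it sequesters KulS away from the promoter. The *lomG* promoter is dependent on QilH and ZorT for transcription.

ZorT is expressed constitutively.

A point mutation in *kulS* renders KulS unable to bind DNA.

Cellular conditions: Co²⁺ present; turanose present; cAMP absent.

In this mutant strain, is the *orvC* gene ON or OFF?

Turanose is present, so YilP is active.
With repressor YilP bound, *lutK* is not transcribed.
So LutK is not produced.
cAMP is absent, so KosW is inactive.
KulS is non-functional in this strain, so it has no effect.
Required activator KulS is absent, so *qilH* is not transcribed.
So QilH is not produced.
ZorT is produced constitutively and is active.
Required activator QilH is absent, so *lomG* is not transcribed.
So LomG is not produced.
Required activator KosW is absent, so *orvC* is not transcribed.

OFF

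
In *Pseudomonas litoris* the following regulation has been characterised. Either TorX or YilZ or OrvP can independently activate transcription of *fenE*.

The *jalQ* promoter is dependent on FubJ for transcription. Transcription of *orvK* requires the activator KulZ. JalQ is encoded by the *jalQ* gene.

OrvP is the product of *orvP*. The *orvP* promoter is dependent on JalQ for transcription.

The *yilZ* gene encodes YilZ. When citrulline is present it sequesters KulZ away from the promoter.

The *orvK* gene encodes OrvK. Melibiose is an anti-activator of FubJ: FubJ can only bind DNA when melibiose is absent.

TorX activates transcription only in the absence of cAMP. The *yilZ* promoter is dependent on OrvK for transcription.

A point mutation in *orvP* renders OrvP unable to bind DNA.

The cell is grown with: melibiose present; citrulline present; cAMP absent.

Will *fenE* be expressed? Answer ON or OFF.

cAMP is absent, so TorX is active.
Citrulline is present, so KulZ is inactive.
Required activator KulZ is absent, so *orvK* is not transcribed.
So OrvK is not produced.
Required activator OrvK is absent, so *yilZ* is not transcribed.
So YilZ is not produced.
OrvP is non-functional in this strain, so it has no effect.
Activator TorX is present, so *fenE* is transcribed.

ON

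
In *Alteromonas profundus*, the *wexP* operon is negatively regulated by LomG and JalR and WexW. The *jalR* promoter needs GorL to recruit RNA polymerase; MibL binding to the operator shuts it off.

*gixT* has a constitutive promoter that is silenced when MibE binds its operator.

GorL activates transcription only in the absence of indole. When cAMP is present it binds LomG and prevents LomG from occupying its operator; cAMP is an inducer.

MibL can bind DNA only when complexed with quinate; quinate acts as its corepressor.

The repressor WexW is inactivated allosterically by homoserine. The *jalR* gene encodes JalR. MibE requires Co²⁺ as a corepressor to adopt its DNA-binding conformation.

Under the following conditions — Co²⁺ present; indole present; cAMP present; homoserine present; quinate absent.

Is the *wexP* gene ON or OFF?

ON

cAMP is present, so LomG is inactive.
Indole is present, so GorL is inactive.
Quinate is absent, so MibL is inactive.
Required activator GorL is absent, so *jalR* is not transcribed.
So JalR is not produced.
Homoserine is present, so WexW is inactive.
With no repressor bound, *wexP* is transcribed.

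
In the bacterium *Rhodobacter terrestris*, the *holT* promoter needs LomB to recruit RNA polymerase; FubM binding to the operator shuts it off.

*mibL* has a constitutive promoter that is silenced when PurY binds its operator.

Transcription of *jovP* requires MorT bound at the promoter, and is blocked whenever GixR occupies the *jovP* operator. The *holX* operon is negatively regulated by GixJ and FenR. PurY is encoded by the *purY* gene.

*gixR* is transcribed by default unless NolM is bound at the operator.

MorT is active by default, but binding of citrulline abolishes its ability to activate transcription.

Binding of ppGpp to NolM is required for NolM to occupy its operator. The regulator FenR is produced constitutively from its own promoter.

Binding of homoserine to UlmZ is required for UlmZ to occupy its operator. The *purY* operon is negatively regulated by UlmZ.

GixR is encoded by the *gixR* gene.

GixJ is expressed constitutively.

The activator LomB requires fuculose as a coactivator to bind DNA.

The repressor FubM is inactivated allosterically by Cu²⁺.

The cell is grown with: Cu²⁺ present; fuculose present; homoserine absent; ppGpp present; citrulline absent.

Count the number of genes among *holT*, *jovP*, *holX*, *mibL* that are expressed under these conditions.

Cu²⁺ is present, so FubM is inactive.
Fuculose is present, so LomB is active.
No repressor is bound and LomB is active, so *holT* is transcribed.
→ *holT* is ON.
ppGpp is present, so NolM is active.
With repressor NolM bound, *gixR* is not transcribed.
So GixR is not produced.
Citrulline is absent, so MorT is active.
No repressor is bound and MorT is active, so *jovP* is transcribed.
→ *jovP* is ON.
GixJ is produced constitutively and is active.
FenR is produced constitutively and is active.
With repressor GixJ bound, *holX* is not transcribed.
→ *holX* is OFF.
Homoserine is absent, so UlmZ is inactive.
With no repressor bound, *purY* is transcribed.
So PurY is produced and active.
With repressor PurY bound, *mibL* is not transcribed.
→ *mibL* is OFF.
2 of the 4 genes are transcribed.

2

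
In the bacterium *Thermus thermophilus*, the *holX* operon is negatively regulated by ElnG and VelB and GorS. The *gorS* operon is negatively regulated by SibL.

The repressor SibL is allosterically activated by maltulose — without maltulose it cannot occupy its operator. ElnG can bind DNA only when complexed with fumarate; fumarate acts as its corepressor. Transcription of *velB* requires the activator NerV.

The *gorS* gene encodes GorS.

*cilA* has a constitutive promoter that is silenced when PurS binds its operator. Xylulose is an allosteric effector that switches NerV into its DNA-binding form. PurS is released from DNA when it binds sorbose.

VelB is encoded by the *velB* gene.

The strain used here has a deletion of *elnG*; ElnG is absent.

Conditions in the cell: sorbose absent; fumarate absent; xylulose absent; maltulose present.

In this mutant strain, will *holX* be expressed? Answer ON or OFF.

ON

ElnG is non-functional in this strain, so it has no effect.
Xylulose is absent, so NerV is inactive.
Required activator NerV is absent, so *velB* is not transcribed.
So VelB is not produced.
Maltulose is present, so SibL is active.
With repressor SibL bound, *gorS* is not transcribed.
So GorS is not produced.
With no repressor bound, *holX* is transcribed.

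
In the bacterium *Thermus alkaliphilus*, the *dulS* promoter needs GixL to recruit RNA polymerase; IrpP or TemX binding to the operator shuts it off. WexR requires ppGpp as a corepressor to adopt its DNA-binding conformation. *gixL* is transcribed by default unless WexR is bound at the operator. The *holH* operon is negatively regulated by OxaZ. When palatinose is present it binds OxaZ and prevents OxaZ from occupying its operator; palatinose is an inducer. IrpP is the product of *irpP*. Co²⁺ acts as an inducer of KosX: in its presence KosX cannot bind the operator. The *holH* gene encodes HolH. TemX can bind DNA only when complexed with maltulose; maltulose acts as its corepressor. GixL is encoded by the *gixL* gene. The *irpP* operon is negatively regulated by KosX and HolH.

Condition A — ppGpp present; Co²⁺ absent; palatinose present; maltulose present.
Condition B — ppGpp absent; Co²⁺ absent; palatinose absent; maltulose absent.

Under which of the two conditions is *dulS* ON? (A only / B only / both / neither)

B only

Condition A:
ppGpp is present, so WexR is active.
With repressor WexR bound, *gixL* is not transcribed.
So GixL is not produced.
Co²⁺ is absent, so KosX is active.
Palatinose is present, so OxaZ is inactive.
With no repressor bound, *holH* is transcribed.
So HolH is produced and active.
With repressor KosX bound, *irpP* is not transcribed.
So IrpP is not produced.
Maltulose is present, so TemX is active.
With repressor TemX bound, *dulS* is not transcribed.
→ *dulS* is OFF in A.
Condition B:
ppGpp is absent, so WexR is inactive.
With no repressor bound, *gixL* is transcribed.
So GixL is produced and active.
Co²⁺ is absent, so KosX is active.
Palatinose is absent, so OxaZ is active.
With repressor OxaZ bound, *holH* is not transcribed.
So HolH is not produced.
With repressor KosX bound, *irpP* is not transcribed.
So IrpP is not produced.
Maltulose is absent, so TemX is inactive.
No repressor is bound and GixL is active, so *dulS* is transcribed.
→ *dulS* is ON in B.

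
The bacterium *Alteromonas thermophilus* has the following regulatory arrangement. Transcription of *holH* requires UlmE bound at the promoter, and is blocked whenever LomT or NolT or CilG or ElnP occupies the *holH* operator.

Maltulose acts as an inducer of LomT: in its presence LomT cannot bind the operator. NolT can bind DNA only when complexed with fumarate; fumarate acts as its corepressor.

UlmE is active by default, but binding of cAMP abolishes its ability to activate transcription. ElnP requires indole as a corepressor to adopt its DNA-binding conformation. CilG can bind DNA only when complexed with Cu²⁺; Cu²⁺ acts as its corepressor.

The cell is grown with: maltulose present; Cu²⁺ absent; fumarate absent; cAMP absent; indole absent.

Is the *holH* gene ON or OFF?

Maltulose is present, so LomT is inactive.
Fumarate is absent, so NolT is inactive.
Cu²⁺ is absent, so CilG is inactive.
cAMP is absent, so UlmE is active.
Indole is absent, so ElnP is inactive.
No repressor is bound and UlmE is active, so *holH* is transcribed.

ON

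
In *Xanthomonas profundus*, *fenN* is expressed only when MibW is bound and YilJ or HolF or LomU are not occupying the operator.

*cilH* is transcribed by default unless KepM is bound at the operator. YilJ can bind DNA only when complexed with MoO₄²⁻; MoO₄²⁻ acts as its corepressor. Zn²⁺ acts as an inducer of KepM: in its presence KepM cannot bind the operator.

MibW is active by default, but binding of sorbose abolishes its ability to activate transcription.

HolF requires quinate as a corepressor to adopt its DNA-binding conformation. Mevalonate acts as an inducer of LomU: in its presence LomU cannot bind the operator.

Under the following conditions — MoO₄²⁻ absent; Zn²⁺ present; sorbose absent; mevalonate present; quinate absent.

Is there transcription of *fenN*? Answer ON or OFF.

ON

MoO₄²⁻ is absent, so YilJ is inactive.
Sorbose is absent, so MibW is active.
Quinate is absent, so HolF is inactive.
Mevalonate is present, so LomU is inactive.
No repressor is bound and MibW is active, so *fenN* is transcribed.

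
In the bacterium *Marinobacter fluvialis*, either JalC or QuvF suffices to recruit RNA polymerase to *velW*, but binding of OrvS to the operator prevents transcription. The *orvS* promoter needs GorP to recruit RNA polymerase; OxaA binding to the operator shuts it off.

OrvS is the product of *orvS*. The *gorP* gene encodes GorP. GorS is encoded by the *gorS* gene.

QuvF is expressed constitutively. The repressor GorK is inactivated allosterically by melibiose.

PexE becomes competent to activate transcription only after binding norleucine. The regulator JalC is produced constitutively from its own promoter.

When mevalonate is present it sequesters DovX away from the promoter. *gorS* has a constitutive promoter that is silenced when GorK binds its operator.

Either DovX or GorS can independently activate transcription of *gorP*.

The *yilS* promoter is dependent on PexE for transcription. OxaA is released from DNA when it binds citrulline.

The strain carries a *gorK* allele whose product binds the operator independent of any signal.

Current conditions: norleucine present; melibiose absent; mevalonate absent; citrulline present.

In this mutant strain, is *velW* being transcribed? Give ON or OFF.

OFF

JalC is produced constitutively and is active.
Citrulline is present, so OxaA is inactive.
Mevalonate is absent, so DovX is active.
GorK is constitutively active in this strain.
With repressor GorK bound, *gorS* is not transcribed.
So GorS is not produced.
Activator DovX is present, so *gorP* is transcribed.
So GorP is produced and active.
No repressor is bound and GorP is active, so *orvS* is transcribed.
So OrvS is produced and active.
QuvF is produced constitutively and is active.
With repressor OrvS bound, *velW* is not transcribed.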